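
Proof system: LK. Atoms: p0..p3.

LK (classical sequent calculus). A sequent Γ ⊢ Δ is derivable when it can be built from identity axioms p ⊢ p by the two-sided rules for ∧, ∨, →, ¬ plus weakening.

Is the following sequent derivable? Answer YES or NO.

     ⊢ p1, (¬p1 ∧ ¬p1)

Proof tree:
[∧R]  ⊢ p1, (¬p1 ∧ ¬p1)
  [¬R]  ⊢ p1, ¬p1
    [Ax] p1 ⊢ p1
  [¬R]  ⊢ p1, ¬p1
    [Ax] p1 ⊢ p1

Result: YES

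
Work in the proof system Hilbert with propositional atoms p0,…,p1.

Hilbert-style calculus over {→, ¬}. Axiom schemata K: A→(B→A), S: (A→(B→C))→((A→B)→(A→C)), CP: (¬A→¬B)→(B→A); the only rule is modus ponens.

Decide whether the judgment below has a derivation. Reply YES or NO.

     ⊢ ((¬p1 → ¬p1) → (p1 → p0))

Search for a countermodel by truth-table:
  v=00: Γ:[] Δ:[((¬p1 → ¬p1) → (p1 → p0))=T] refutes=False
  v=01: Γ:[] Δ:[((¬p1 → ¬p1) → (p1 → p0))=F] refutes=True  ← countermodel

Result: NO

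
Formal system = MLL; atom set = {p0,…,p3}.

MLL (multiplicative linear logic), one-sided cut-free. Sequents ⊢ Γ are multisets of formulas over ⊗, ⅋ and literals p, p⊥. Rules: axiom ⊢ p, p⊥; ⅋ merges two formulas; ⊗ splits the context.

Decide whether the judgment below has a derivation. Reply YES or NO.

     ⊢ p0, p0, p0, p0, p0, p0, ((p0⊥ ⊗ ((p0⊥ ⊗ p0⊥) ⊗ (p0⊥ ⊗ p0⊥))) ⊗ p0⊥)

Derivation trace:
[⊗]  ⊢ p0, p0, p0, p0, p0, p0, ((p0⊥ ⊗ ((p0⊥ ⊗ p0⊥) ⊗ (p0⊥ ⊗ p0⊥))) ⊗ p0⊥)
  [⊗]  ⊢ p0, p0, p0, p0, p0, (p0⊥ ⊗ ((p0⊥ ⊗ p0⊥) ⊗ (p0⊥ ⊗ p0⊥)))
    [Ax]  ⊢ p0, p0⊥
    [⊗]  ⊢ p0, p0, p0, p0, ((p0⊥ ⊗ p0⊥) ⊗ (p0⊥ ⊗ p0⊥))
      [⊗]  ⊢ p0, p0, (p0⊥ ⊗ p0⊥)
        [Ax]  ⊢ p0, p0⊥
        [Ax]  ⊢ p0, p0⊥
      [⊗]  ⊢ p0, p0, (p0⊥ ⊗ p0⊥)
        [Ax]  ⊢ p0, p0⊥
        [Ax]  ⊢ p0, p0⊥
  [Ax]  ⊢ p0, p0⊥

Result: YES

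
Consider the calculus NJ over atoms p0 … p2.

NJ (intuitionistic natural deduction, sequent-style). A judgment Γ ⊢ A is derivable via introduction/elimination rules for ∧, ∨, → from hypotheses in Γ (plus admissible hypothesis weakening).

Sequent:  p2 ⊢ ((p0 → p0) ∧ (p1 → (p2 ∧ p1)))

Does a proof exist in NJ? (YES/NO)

Derivation (root first):
[∧I] p2 ⊢ ((p0 → p0) ∧ (p1 → (p2 ∧ p1)))
  [→I]  ⊢ (p0 → p0)
    [Ax] p0 ⊢ p0
  [→I] p2 ⊢ (p1 → (p2 ∧ p1))
    [∧I] p1, p2 ⊢ (p2 ∧ p1)
      [Ax] p2 ⊢ p2
      [Ax] p1 ⊢ p1

Result: YES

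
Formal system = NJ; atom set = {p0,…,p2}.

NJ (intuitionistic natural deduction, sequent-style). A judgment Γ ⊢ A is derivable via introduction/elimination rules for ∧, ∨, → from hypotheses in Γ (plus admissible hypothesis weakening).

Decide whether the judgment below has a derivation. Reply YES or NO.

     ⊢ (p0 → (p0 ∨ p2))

Derivation (root first):
[→I]  ⊢ (p0 → (p0 ∨ p2))
  [∨I₁] p0 ⊢ (p0 ∨ p2)
    [Ax] p0 ⊢ p0

Result: YES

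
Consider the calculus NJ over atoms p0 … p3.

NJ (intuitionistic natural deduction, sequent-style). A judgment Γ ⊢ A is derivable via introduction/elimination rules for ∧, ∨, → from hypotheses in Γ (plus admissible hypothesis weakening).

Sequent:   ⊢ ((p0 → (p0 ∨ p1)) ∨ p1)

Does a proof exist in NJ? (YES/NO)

Derivation (root first):
[∨I₁]  ⊢ ((p0 → (p0 ∨ p1)) ∨ p1)
  [→I]  ⊢ (p0 → (p0 ∨ p1))
    [∨I₁] p0 ⊢ (p0 ∨ p1)
      [Ax] p0 ⊢ p0

Result: YES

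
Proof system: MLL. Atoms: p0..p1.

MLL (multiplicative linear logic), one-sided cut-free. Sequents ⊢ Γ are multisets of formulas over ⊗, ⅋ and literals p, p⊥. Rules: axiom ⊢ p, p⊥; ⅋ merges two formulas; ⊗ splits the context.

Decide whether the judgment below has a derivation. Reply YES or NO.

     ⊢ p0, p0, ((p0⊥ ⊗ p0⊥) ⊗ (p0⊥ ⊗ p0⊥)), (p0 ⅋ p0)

Derivation trace:
[⅋]  ⊢ p0, p0, ((p0⊥ ⊗ p0⊥) ⊗ (p0⊥ ⊗ p0⊥)), (p0 ⅋ p0)
  [⊗]  ⊢ p0, p0, p0, p0, ((p0⊥ ⊗ p0⊥) ⊗ (p0⊥ ⊗ p0⊥))
    [⊗]  ⊢ p0, p0, (p0⊥ ⊗ p0⊥)
      [Ax]  ⊢ p0, p0⊥
      [Ax]  ⊢ p0, p0⊥
    [⊗]  ⊢ p0, p0, (p0⊥ ⊗ p0⊥)
      [Ax]  ⊢ p0, p0⊥
      [Ax]  ⊢ p0, p0⊥

Result: YES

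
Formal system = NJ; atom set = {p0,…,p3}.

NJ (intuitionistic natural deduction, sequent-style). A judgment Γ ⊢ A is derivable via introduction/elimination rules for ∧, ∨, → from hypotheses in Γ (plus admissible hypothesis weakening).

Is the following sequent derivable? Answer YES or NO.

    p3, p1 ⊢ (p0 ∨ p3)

Derivation trace:
[Wk] p3, p1 ⊢ (p0 ∨ p3)
  [∨I₂] p3 ⊢ (p0 ∨ p3)
    [Ax] p3 ⊢ p3

Result: YES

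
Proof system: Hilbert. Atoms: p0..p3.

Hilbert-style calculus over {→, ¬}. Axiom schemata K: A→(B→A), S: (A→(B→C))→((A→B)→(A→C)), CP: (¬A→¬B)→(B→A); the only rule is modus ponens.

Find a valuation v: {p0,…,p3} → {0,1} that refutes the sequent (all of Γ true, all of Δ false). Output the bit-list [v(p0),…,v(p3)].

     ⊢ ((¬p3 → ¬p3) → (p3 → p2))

Enumerate valuations to refute Γ ⊢ Δ:
  v=0000: Γ:[] Δ:[((¬p3 → ¬p3) → (p3 → p2))=T] refutes=False
  v=0001: Γ:[] Δ:[((¬p3 → ¬p3) → (p3 → p2))=F] refutes=True  ← countermodel

Result: [0, 0, 0, 1]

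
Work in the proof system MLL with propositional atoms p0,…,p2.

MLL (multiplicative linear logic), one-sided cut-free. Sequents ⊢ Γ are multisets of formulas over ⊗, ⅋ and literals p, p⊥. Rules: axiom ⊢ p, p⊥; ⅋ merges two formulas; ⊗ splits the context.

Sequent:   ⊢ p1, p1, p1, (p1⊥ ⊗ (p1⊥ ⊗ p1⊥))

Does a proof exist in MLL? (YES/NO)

Proof tree:
[⊗]  ⊢ p1, p1, p1, (p1⊥ ⊗ (p1⊥ ⊗ p1⊥))
  [Ax]  ⊢ p1, p1⊥
  [⊗]  ⊢ p1, p1, (p1⊥ ⊗ p1⊥)
    [Ax]  ⊢ p1, p1⊥
    [Ax]  ⊢ p1, p1⊥

Result: YES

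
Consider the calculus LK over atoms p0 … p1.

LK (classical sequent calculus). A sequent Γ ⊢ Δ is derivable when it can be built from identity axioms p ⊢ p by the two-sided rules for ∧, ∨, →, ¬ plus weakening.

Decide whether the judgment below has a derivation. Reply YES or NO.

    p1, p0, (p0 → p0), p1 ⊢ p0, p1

Derivation (root first):
[WR] p1, p0, (p0 → p0), p1 ⊢ p0, p1
  [WL] p1, p0, (p0 → p0), p1 ⊢ p0
    [→L] p1, p0, (p0 → p0) ⊢ p0
      [WL] p0, p1 ⊢ p0
        [Ax] p0 ⊢ p0
      [Ax] p0 ⊢ p0

Result: YES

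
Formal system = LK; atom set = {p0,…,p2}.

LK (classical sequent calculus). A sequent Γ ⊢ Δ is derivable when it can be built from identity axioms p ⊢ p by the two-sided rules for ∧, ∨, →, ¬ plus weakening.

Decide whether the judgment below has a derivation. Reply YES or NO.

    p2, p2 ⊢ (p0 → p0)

Derivation (root first):
[WL] p2, p2 ⊢ (p0 → p0)
  [WL] p2 ⊢ (p0 → p0)
    [→R]  ⊢ (p0 → p0)
      [Ax] p0 ⊢ p0

Result: YES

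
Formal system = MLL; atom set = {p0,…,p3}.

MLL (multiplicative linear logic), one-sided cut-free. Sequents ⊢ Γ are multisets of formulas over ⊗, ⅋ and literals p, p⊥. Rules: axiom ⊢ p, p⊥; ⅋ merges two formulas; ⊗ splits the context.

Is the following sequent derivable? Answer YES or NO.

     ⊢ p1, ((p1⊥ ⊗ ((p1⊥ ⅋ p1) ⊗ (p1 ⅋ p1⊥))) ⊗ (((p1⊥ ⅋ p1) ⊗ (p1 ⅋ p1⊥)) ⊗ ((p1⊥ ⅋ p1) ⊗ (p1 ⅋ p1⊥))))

Proof tree:
[⊗]  ⊢ p1, ((p1⊥ ⊗ ((p1⊥ ⅋ p1) ⊗ (p1 ⅋ p1⊥))) ⊗ (((p1⊥ ⅋ p1) ⊗ (p1 ⅋ p1⊥)) ⊗ ((p1⊥ ⅋ p1) ⊗ (p1 ⅋ p1⊥))))
  [⊗]  ⊢ p1, (p1⊥ ⊗ ((p1⊥ ⅋ p1) ⊗ (p1 ⅋ p1⊥)))
    [Ax]  ⊢ p1, p1⊥
    [⊗]  ⊢ ((p1⊥ ⅋ p1) ⊗ (p1 ⅋ p1⊥))
      [⅋]  ⊢ (p1⊥ ⅋ p1)
        [Ax]  ⊢ p1, p1⊥
      [⅋]  ⊢ (p1 ⅋ p1⊥)
        [Ax]  ⊢ p1, p1⊥
  [⊗]  ⊢ (((p1⊥ ⅋ p1) ⊗ (p1 ⅋ p1⊥)) ⊗ ((p1⊥ ⅋ p1) ⊗ (p1 ⅋ p1⊥)))
    [⊗]  ⊢ ((p1⊥ ⅋ p1) ⊗ (p1 ⅋ p1⊥))
      [⅋]  ⊢ (p1⊥ ⅋ p1)
        [Ax]  ⊢ p1, p1⊥
      [⅋]  ⊢ (p1 ⅋ p1⊥)
        [Ax]  ⊢ p1, p1⊥
    [⊗]  ⊢ ((p1⊥ ⅋ p1) ⊗ (p1 ⅋ p1⊥))
      [⅋]  ⊢ (p1⊥ ⅋ p1)
        [Ax]  ⊢ p1, p1⊥
      [⅋]  ⊢ (p1 ⅋ p1⊥)
        [Ax]  ⊢ p1, p1⊥

Result: YES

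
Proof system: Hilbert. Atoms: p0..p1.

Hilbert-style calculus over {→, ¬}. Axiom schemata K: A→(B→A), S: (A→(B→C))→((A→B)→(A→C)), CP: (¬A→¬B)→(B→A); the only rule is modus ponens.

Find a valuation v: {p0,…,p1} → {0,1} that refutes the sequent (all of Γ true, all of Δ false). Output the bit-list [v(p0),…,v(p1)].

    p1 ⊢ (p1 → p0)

Search for a countermodel by truth-table:
  v=00: Γ:[p1=F] Δ:[(p1 → p0)=T] refutes=False
  v=01: Γ:[p1=T] Δ:[(p1 → p0)=F] refutes=True  ← countermodel

Result: [0, 1]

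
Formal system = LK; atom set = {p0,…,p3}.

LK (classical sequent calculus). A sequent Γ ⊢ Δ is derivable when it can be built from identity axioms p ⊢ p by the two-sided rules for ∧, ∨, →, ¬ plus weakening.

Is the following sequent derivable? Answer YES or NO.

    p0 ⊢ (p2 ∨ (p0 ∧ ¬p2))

Proof tree:
[∨R] p0 ⊢ (p2 ∨ (p0 ∧ ¬p2))
  [∧R] p0 ⊢ p2, (p0 ∧ ¬p2)
    [Ax] p0 ⊢ p0
    [¬R]  ⊢ p2, ¬p2
      [Ax] p2 ⊢ p2

Result: YES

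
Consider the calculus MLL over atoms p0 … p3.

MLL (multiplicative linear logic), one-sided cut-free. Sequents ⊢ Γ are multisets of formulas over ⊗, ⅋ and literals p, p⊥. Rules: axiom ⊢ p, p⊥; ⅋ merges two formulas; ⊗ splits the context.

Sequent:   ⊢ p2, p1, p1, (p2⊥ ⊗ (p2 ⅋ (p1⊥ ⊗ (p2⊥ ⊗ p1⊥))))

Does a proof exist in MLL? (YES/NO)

Derivation trace:
[⊗]  ⊢ p2, p1, p1, (p2⊥ ⊗ (p2 ⅋ (p1⊥ ⊗ (p2⊥ ⊗ p1⊥))))
  [Ax]  ⊢ p2, p2⊥
  [⅋]  ⊢ p1, p1, (p2 ⅋ (p1⊥ ⊗ (p2⊥ ⊗ p1⊥)))
    [⊗]  ⊢ p1, p2, p1, (p1⊥ ⊗ (p2⊥ ⊗ p1⊥))
      [Ax]  ⊢ p1, p1⊥
      [⊗]  ⊢ p2, p1, (p2⊥ ⊗ p1⊥)
        [Ax]  ⊢ p2, p2⊥
        [Ax]  ⊢ p1, p1⊥

Result: YES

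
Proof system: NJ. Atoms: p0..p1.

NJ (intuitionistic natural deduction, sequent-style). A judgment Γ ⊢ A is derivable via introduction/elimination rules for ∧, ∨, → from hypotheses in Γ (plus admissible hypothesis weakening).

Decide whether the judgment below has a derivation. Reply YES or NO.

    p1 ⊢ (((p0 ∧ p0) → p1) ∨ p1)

Derivation (root first):
[∨I₁] p1 ⊢ (((p0 ∧ p0) → p1) ∨ p1)
  [→I] p1 ⊢ ((p0 ∧ p0) → p1)
    [Wk] p1, (p0 ∧ p0) ⊢ p1
      [Ax] p1 ⊢ p1

Result: YES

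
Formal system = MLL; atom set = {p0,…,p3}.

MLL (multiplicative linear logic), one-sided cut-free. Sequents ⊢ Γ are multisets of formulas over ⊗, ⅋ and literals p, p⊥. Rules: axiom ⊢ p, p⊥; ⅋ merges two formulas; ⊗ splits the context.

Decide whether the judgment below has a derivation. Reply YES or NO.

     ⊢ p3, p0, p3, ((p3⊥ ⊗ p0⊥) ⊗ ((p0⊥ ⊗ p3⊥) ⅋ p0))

Derivation trace:
[⊗]  ⊢ p3, p0, p3, ((p3⊥ ⊗ p0⊥) ⊗ ((p0⊥ ⊗ p3⊥) ⅋ p0))
  [⊗]  ⊢ p3, p0, (p3⊥ ⊗ p0⊥)
    [Ax]  ⊢ p3, p3⊥
    [Ax]  ⊢ p0, p0⊥
  [⅋]  ⊢ p3, ((p0⊥ ⊗ p3⊥) ⅋ p0)
    [⊗]  ⊢ p0, p3, (p0⊥ ⊗ p3⊥)
      [Ax]  ⊢ p0, p0⊥
      [Ax]  ⊢ p3, p3⊥

Result: YES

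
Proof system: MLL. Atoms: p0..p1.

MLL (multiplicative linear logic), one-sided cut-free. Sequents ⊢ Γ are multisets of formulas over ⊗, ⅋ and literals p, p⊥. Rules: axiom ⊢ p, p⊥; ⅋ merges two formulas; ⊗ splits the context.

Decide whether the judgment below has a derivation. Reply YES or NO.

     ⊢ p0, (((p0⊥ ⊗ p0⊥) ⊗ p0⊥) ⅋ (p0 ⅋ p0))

Derivation (root first):
[⅋]  ⊢ p0, (((p0⊥ ⊗ p0⊥) ⊗ p0⊥) ⅋ (p0 ⅋ p0))
  [⅋]  ⊢ p0, ((p0⊥ ⊗ p0⊥) ⊗ p0⊥), (p0 ⅋ p0)
    [⊗]  ⊢ p0, p0, p0, ((p0⊥ ⊗ p0⊥) ⊗ p0⊥)
      [⊗]  ⊢ p0, p0, (p0⊥ ⊗ p0⊥)
        [Ax]  ⊢ p0, p0⊥
        [Ax]  ⊢ p0, p0⊥
      [Ax]  ⊢ p0, p0⊥

Result: YES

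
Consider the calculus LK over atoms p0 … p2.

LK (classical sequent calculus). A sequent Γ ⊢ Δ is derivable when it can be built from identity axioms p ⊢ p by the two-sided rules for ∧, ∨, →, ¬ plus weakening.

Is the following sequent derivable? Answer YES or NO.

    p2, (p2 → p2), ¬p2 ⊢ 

Derivation (root first):
[¬L] p2, (p2 → p2), ¬p2 ⊢ 
  [→L] p2, (p2 → p2) ⊢ p2
    [Ax] p2 ⊢ p2
    [Ax] p2 ⊢ p2

Result: YES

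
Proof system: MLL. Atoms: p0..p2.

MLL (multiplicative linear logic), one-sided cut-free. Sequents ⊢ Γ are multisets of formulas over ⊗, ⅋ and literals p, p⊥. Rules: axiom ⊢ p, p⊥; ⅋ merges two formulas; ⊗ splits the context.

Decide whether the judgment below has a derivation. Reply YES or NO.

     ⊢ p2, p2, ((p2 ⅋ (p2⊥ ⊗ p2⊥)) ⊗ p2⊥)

Proof tree:
[⊗]  ⊢ p2, p2, ((p2 ⅋ (p2⊥ ⊗ p2⊥)) ⊗ p2⊥)
  [⅋]  ⊢ p2, (p2 ⅋ (p2⊥ ⊗ p2⊥))
    [⊗]  ⊢ p2, p2, (p2⊥ ⊗ p2⊥)
      [Ax]  ⊢ p2, p2⊥
      [Ax]  ⊢ p2, p2⊥
  [Ax]  ⊢ p2, p2⊥

Result: YES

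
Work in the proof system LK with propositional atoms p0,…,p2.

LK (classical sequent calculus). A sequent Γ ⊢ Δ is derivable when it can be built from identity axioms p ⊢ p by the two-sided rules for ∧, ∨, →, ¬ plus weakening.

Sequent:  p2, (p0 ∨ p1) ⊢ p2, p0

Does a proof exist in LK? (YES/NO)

Derivation (root first):
[∨L] p2, (p0 ∨ p1) ⊢ p2, p0
  [WL] p2, p0 ⊢ p2
    [Ax] p2 ⊢ p2
  [WL] p2, p1 ⊢ p2, p0
    [WR] p2 ⊢ p2, p0
      [Ax] p2 ⊢ p2

Result: YES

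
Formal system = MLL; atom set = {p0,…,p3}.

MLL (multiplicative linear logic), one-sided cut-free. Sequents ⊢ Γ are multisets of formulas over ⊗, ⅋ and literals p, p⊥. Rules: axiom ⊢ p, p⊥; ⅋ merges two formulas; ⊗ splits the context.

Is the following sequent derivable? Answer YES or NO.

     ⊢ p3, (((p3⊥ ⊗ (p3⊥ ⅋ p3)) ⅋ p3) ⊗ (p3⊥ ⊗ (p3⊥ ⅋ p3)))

Derivation (root first):
[⊗]  ⊢ p3, (((p3⊥ ⊗ (p3⊥ ⅋ p3)) ⅋ p3) ⊗ (p3⊥ ⊗ (p3⊥ ⅋ p3)))
  [⅋]  ⊢ ((p3⊥ ⊗ (p3⊥ ⅋ p3)) ⅋ p3)
    [⊗]  ⊢ p3, (p3⊥ ⊗ (p3⊥ ⅋ p3))
      [Ax]  ⊢ p3, p3⊥
      [⅋]  ⊢ (p3⊥ ⅋ p3)
        [Ax]  ⊢ p3, p3⊥
  [⊗]  ⊢ p3, (p3⊥ ⊗ (p3⊥ ⅋ p3))
    [Ax]  ⊢ p3, p3⊥
    [⅋]  ⊢ (p3⊥ ⅋ p3)
      [Ax]  ⊢ p3, p3⊥

Result: YES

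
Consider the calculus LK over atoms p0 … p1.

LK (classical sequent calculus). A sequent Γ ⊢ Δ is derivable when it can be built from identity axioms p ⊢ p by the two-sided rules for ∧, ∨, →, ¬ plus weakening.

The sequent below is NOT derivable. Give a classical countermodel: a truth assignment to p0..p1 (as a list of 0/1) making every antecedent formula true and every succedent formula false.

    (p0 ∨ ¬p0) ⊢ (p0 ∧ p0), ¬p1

Enumerate valuations to refute Γ ⊢ Δ:
  v=00: Γ:[(p0 ∨ ¬p0)=T] Δ:[(p0 ∧ p0)=F, ¬p1=T] refutes=False
  v=01: Γ:[(p0 ∨ ¬p0)=T] Δ:[(p0 ∧ p0)=F, ¬p1=F] refutes=True  ← countermodel

Result: [0, 1]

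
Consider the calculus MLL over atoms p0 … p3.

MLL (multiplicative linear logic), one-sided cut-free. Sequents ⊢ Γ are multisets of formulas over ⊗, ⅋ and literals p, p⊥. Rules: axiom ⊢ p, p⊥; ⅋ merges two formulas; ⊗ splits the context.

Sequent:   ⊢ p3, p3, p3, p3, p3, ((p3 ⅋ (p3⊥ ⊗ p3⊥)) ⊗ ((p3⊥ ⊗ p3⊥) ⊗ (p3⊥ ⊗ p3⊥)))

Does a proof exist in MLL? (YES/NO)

Proof tree:
[⊗]  ⊢ p3, p3, p3, p3, p3, ((p3 ⅋ (p3⊥ ⊗ p3⊥)) ⊗ ((p3⊥ ⊗ p3⊥) ⊗ (p3⊥ ⊗ p3⊥)))
  [⅋]  ⊢ p3, (p3 ⅋ (p3⊥ ⊗ p3⊥))
    [⊗]  ⊢ p3, p3, (p3⊥ ⊗ p3⊥)
      [Ax]  ⊢ p3, p3⊥
      [Ax]  ⊢ p3, p3⊥
  [⊗]  ⊢ p3, p3, p3, p3, ((p3⊥ ⊗ p3⊥) ⊗ (p3⊥ ⊗ p3⊥))
    [⊗]  ⊢ p3, p3, (p3⊥ ⊗ p3⊥)
      [Ax]  ⊢ p3, p3⊥
      [Ax]  ⊢ p3, p3⊥
    [⊗]  ⊢ p3, p3, (p3⊥ ⊗ p3⊥)
      [Ax]  ⊢ p3, p3⊥
      [Ax]  ⊢ p3, p3⊥

Result: YES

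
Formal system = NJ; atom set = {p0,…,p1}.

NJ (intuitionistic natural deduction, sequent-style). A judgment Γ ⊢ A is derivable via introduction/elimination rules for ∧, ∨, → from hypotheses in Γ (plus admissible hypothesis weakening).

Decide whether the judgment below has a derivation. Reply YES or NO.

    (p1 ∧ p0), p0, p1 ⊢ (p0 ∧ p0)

Proof tree:
[Wk] (p1 ∧ p0), p0, p1 ⊢ (p0 ∧ p0)
  [∧I] (p1 ∧ p0), p0 ⊢ (p0 ∧ p0)
    [Ax] p0 ⊢ p0
    [Wk] p0, (p1 ∧ p0) ⊢ p0
      [Ax] p0 ⊢ p0

Result: YES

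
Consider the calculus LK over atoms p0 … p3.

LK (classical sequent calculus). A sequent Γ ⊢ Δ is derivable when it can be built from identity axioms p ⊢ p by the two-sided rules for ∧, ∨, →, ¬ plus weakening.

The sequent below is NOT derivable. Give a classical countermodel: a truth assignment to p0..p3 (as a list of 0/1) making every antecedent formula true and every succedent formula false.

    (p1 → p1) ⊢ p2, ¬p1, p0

Search for a countermodel by truth-table:
  v=0000: Γ:[(p1 → p1)=T] Δ:[p2=F, ¬p1=T, p0=F] refutes=False
  v=0001: Γ:[(p1 → p1)=T] Δ:[p2=F, ¬p1=T, p0=F] refutes=False
  v=0010: Γ:[(p1 → p1)=T] Δ:[p2=T, ¬p1=T, p0=F] refutes=False
  v=0011: Γ:[(p1 → p1)=T] Δ:[p2=T, ¬p1=T, p0=F] refutes=False
  v=0100: Γ:[(p1 → p1)=T] Δ:[p2=F, ¬p1=F, p0=F] refutes=True  ← countermodel

Result: [0, 1, 0, 0]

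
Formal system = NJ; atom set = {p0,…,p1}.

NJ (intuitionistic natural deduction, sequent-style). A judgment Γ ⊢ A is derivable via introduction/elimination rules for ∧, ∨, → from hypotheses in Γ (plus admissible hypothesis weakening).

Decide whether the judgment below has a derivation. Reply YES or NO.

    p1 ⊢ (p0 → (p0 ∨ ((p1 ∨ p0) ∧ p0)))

Derivation (root first):
[→I] p1 ⊢ (p0 → (p0 ∨ ((p1 ∨ p0) ∧ p0)))
  [∨I₂] p1, p0 ⊢ (p0 ∨ ((p1 ∨ p0) ∧ p0))
    [∧I] p1, p0 ⊢ ((p1 ∨ p0) ∧ p0)
      [∨I₁] p1 ⊢ (p1 ∨ p0)
        [Ax] p1 ⊢ p1
      [Ax] p0 ⊢ p0

Result: YES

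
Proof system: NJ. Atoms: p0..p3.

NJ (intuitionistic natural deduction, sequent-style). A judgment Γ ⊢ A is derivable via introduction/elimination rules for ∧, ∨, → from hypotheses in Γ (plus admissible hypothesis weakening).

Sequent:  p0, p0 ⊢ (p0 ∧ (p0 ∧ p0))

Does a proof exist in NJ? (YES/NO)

Derivation trace:
[Wk] p0, p0 ⊢ (p0 ∧ (p0 ∧ p0))
  [∧I] p0 ⊢ (p0 ∧ (p0 ∧ p0))
    [Ax] p0 ⊢ p0
    [∧I] p0 ⊢ (p0 ∧ p0)
      [Ax] p0 ⊢ p0
      [Ax] p0 ⊢ p0

Result: YES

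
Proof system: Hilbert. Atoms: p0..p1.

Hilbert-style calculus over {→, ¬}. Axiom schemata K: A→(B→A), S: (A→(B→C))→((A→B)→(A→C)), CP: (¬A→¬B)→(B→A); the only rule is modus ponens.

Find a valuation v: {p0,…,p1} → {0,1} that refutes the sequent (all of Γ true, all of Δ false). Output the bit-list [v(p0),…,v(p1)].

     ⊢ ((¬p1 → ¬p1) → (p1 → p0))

Search for a countermodel by truth-table:
  v=00: Γ:[] Δ:[((¬p1 → ¬p1) → (p1 → p0))=T] refutes=False
  v=01: Γ:[] Δ:[((¬p1 → ¬p1) → (p1 → p0))=F] refutes=True  ← countermodel

Result: [0, 1]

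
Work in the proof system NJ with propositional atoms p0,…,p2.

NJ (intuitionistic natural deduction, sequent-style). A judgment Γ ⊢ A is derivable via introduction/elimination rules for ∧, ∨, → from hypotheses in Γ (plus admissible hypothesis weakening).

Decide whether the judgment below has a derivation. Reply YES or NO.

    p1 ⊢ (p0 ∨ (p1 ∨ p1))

Proof tree:
[∨I₂] p1 ⊢ (p0 ∨ (p1 ∨ p1))
  [∨I₁] p1 ⊢ (p1 ∨ p1)
    [Ax] p1 ⊢ p1

Result: YES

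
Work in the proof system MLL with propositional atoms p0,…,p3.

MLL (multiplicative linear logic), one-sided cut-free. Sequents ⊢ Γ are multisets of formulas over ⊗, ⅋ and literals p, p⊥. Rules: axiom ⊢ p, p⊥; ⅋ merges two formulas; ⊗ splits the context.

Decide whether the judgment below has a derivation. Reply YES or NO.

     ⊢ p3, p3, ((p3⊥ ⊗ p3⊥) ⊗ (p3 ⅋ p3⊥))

Proof tree:
[⊗]  ⊢ p3, p3, ((p3⊥ ⊗ p3⊥) ⊗ (p3 ⅋ p3⊥))
  [⊗]  ⊢ p3, p3, (p3⊥ ⊗ p3⊥)
    [Ax]  ⊢ p3, p3⊥
    [Ax]  ⊢ p3, p3⊥
  [⅋]  ⊢ (p3 ⅋ p3⊥)
    [Ax]  ⊢ p3, p3⊥

Result: YES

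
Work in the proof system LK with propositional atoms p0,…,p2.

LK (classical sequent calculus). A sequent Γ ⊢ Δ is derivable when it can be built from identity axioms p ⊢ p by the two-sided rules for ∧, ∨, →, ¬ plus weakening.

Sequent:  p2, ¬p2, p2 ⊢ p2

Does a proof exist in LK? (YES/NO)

Derivation (root first):
[WL] p2, ¬p2, p2 ⊢ p2
  [¬L] p2, ¬p2 ⊢ p2
    [WR] p2 ⊢ p2, p2
      [Ax] p2 ⊢ p2

Result: YES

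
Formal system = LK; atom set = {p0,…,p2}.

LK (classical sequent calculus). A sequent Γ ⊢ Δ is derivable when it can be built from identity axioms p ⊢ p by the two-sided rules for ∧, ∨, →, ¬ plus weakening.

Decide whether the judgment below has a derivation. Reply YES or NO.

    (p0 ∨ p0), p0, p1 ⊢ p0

Derivation (root first):
[WL] (p0 ∨ p0), p0, p1 ⊢ p0
  [WL] (p0 ∨ p0), p0 ⊢ p0
    [∨L] (p0 ∨ p0) ⊢ p0
      [Ax] p0 ⊢ p0
      [Ax] p0 ⊢ p0

Result: YES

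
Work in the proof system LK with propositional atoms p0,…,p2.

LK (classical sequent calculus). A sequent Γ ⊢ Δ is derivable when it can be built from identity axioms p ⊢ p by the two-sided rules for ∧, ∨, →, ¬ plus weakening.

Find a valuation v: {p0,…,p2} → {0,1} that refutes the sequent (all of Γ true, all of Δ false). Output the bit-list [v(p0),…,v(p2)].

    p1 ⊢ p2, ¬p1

Truth-table refutation:
  v=000: Γ:[p1=F] Δ:[p2=F, ¬p1=T] refutes=False
  v=001: Γ:[p1=F] Δ:[p2=T, ¬p1=T] refutes=False
  v=010: Γ:[p1=T] Δ:[p2=F, ¬p1=F] refutes=True  ← countermodel

Result: [0, 1, 0]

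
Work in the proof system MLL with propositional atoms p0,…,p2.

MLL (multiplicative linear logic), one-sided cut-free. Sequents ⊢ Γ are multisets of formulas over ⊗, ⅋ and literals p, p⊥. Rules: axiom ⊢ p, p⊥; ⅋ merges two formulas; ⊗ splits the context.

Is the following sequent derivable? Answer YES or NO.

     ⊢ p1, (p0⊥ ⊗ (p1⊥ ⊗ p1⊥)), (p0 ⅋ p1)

Derivation (root first):
[⅋]  ⊢ p1, (p0⊥ ⊗ (p1⊥ ⊗ p1⊥)), (p0 ⅋ p1)
  [⊗]  ⊢ p0, p1, p1, (p0⊥ ⊗ (p1⊥ ⊗ p1⊥))
    [Ax]  ⊢ p0, p0⊥
    [⊗]  ⊢ p1, p1, (p1⊥ ⊗ p1⊥)
      [Ax]  ⊢ p1, p1⊥
      [Ax]  ⊢ p1, p1⊥

Result: YES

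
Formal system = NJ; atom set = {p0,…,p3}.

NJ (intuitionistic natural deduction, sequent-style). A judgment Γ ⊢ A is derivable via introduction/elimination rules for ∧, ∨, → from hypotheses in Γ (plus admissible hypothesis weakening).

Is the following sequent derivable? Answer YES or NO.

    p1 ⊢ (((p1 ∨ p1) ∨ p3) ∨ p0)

Derivation (root first):
[∨I₁] p1 ⊢ (((p1 ∨ p1) ∨ p3) ∨ p0)
  [∨I₁] p1 ⊢ ((p1 ∨ p1) ∨ p3)
    [∨I₂] p1 ⊢ (p1 ∨ p1)
      [Ax] p1 ⊢ p1

Result: YES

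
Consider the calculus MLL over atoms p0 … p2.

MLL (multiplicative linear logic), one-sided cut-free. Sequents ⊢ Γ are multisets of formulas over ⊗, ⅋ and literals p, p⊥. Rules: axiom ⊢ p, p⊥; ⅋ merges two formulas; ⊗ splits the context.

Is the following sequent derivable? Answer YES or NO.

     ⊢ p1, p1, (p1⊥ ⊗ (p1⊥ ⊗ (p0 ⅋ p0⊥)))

Proof tree:
[⊗]  ⊢ p1, p1, (p1⊥ ⊗ (p1⊥ ⊗ (p0 ⅋ p0⊥)))
  [Ax]  ⊢ p1, p1⊥
  [⊗]  ⊢ p1, (p1⊥ ⊗ (p0 ⅋ p0⊥))
    [Ax]  ⊢ p1, p1⊥
    [⅋]  ⊢ (p0 ⅋ p0⊥)
      [Ax]  ⊢ p0, p0⊥

Result: YES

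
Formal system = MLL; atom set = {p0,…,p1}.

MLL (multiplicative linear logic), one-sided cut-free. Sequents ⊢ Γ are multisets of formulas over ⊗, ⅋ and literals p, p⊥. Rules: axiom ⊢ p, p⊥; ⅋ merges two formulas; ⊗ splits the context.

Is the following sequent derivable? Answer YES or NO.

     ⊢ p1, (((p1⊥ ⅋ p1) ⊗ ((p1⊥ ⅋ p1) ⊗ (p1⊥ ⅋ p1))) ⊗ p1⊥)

Derivation trace:
[⊗]  ⊢ p1, (((p1⊥ ⅋ p1) ⊗ ((p1⊥ ⅋ p1) ⊗ (p1⊥ ⅋ p1))) ⊗ p1⊥)
  [⊗]  ⊢ ((p1⊥ ⅋ p1) ⊗ ((p1⊥ ⅋ p1) ⊗ (p1⊥ ⅋ p1)))
    [⅋]  ⊢ (p1⊥ ⅋ p1)
      [Ax]  ⊢ p1, p1⊥
    [⊗]  ⊢ ((p1⊥ ⅋ p1) ⊗ (p1⊥ ⅋ p1))
      [⅋]  ⊢ (p1⊥ ⅋ p1)
        [Ax]  ⊢ p1, p1⊥
      [⅋]  ⊢ (p1⊥ ⅋ p1)
        [Ax]  ⊢ p1, p1⊥
  [Ax]  ⊢ p1, p1⊥

Result: YES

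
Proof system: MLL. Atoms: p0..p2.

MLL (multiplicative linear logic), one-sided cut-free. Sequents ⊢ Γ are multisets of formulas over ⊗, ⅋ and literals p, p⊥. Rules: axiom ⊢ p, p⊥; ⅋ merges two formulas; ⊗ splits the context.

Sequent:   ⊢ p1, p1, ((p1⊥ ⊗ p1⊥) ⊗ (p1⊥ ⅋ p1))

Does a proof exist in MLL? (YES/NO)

Proof tree:
[⊗]  ⊢ p1, p1, ((p1⊥ ⊗ p1⊥) ⊗ (p1⊥ ⅋ p1))
  [⊗]  ⊢ p1, p1, (p1⊥ ⊗ p1⊥)
    [Ax]  ⊢ p1, p1⊥
    [Ax]  ⊢ p1, p1⊥
  [⅋]  ⊢ (p1⊥ ⅋ p1)
    [Ax]  ⊢ p1, p1⊥

Result: YES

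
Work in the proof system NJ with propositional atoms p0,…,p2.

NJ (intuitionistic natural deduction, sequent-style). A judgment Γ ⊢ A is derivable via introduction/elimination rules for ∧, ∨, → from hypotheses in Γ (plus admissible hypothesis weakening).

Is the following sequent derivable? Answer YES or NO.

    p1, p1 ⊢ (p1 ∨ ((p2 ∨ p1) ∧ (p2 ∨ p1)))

Derivation trace:
[∨I₂] p1, p1 ⊢ (p1 ∨ ((p2 ∨ p1) ∧ (p2 ∨ p1)))
  [Wk] p1, p1 ⊢ ((p2 ∨ p1) ∧ (p2 ∨ p1))
    [∧I] p1 ⊢ ((p2 ∨ p1) ∧ (p2 ∨ p1))
      [∨I₂] p1 ⊢ (p2 ∨ p1)
        [Ax] p1 ⊢ p1
      [∨I₂] p1 ⊢ (p2 ∨ p1)
        [Ax] p1 ⊢ p1

Result: YES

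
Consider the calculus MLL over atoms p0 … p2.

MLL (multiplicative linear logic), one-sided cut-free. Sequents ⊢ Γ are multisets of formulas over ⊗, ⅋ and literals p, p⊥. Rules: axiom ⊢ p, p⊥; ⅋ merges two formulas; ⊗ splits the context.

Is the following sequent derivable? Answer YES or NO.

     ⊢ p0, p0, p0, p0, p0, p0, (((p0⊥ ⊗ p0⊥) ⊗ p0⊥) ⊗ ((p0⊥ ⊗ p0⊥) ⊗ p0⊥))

Derivation (root first):
[⊗]  ⊢ p0, p0, p0, p0, p0, p0, (((p0⊥ ⊗ p0⊥) ⊗ p0⊥) ⊗ ((p0⊥ ⊗ p0⊥) ⊗ p0⊥))
  [⊗]  ⊢ p0, p0, p0, ((p0⊥ ⊗ p0⊥) ⊗ p0⊥)
    [⊗]  ⊢ p0, p0, (p0⊥ ⊗ p0⊥)
      [Ax]  ⊢ p0, p0⊥
      [Ax]  ⊢ p0, p0⊥
    [Ax]  ⊢ p0, p0⊥
  [⊗]  ⊢ p0, p0, p0, ((p0⊥ ⊗ p0⊥) ⊗ p0⊥)
    [⊗]  ⊢ p0, p0, (p0⊥ ⊗ p0⊥)
      [Ax]  ⊢ p0, p0⊥
      [Ax]  ⊢ p0, p0⊥
    [Ax]  ⊢ p0, p0⊥

Result: YES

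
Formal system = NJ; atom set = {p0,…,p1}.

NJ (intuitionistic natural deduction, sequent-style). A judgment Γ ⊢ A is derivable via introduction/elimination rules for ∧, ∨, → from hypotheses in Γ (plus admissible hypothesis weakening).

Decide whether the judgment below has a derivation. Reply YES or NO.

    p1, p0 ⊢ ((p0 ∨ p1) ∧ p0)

Derivation trace:
[∧I] p1, p0 ⊢ ((p0 ∨ p1) ∧ p0)
  [∨I₂] p1 ⊢ (p0 ∨ p1)
    [Ax] p1 ⊢ p1
  [Wk] p0, p1 ⊢ p0
    [Ax] p0 ⊢ p0

Result: YES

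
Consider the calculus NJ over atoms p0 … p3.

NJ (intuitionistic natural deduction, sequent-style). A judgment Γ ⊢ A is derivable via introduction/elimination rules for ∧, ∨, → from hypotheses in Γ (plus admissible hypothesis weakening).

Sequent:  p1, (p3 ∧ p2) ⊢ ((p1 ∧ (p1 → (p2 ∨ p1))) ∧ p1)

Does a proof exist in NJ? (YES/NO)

Derivation (root first):
[∧I] p1, (p3 ∧ p2) ⊢ ((p1 ∧ (p1 → (p2 ∨ p1))) ∧ p1)
  [∧I] p1 ⊢ (p1 ∧ (p1 → (p2 ∨ p1)))
    [Ax] p1 ⊢ p1
    [→I]  ⊢ (p1 → (p2 ∨ p1))
      [∨I₂] p1 ⊢ (p2 ∨ p1)
        [Ax] p1 ⊢ p1
  [Wk] p1, (p3 ∧ p2) ⊢ p1
    [Ax] p1 ⊢ p1

Result: YES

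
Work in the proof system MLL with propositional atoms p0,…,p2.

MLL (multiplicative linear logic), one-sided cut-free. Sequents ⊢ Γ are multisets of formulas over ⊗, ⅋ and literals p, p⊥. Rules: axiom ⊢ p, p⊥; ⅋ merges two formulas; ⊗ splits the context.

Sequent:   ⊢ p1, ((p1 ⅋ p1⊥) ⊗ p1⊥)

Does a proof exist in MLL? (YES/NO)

Proof tree:
[⊗]  ⊢ p1, ((p1 ⅋ p1⊥) ⊗ p1⊥)
  [⅋]  ⊢ (p1 ⅋ p1⊥)
    [Ax]  ⊢ p1, p1⊥
  [Ax]  ⊢ p1, p1⊥

Result: YES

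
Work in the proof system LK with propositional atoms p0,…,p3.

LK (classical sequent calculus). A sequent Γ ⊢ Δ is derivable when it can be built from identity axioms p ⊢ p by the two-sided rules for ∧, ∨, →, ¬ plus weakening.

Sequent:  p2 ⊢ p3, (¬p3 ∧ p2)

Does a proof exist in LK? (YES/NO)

Derivation trace:
[∧R] p2 ⊢ p3, (¬p3 ∧ p2)
  [¬R] p2 ⊢ p3, ¬p3
    [WL] p3, p2 ⊢ p3
      [Ax] p3 ⊢ p3
  [Ax] p2 ⊢ p2

Result: YES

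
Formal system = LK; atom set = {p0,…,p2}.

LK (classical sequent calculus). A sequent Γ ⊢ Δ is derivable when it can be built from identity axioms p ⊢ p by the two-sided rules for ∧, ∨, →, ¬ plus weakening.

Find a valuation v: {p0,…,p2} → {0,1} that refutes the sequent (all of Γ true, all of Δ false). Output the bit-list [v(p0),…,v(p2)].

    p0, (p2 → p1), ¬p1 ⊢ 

Enumerate valuations to refute Γ ⊢ Δ:
  v=000: Γ:[p0=F, (p2 → p1)=T, ¬p1=T] Δ:[] refutes=False
  v=001: Γ:[p0=F, (p2 → p1)=F, ¬p1=T] Δ:[] refutes=False
  v=010: Γ:[p0=F, (p2 → p1)=T, ¬p1=F] Δ:[] refutes=False
  v=011: Γ:[p0=F, (p2 → p1)=T, ¬p1=F] Δ:[] refutes=False
  v=100: Γ:[p0=T, (p2 → p1)=T, ¬p1=T] Δ:[] refutes=True  ← countermodel

Result: [1, 0, 0]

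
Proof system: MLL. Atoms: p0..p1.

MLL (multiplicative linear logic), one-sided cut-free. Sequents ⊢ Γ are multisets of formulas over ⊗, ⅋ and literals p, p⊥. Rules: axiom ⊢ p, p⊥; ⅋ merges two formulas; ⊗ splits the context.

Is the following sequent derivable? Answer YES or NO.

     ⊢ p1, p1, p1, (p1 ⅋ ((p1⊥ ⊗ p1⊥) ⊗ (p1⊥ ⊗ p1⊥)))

Derivation (root first):
[⅋]  ⊢ p1, p1, p1, (p1 ⅋ ((p1⊥ ⊗ p1⊥) ⊗ (p1⊥ ⊗ p1⊥)))
  [⊗]  ⊢ p1, p1, p1, p1, ((p1⊥ ⊗ p1⊥) ⊗ (p1⊥ ⊗ p1⊥))
    [⊗]  ⊢ p1, p1, (p1⊥ ⊗ p1⊥)
      [Ax]  ⊢ p1, p1⊥
      [Ax]  ⊢ p1, p1⊥
    [⊗]  ⊢ p1, p1, (p1⊥ ⊗ p1⊥)
      [Ax]  ⊢ p1, p1⊥
      [Ax]  ⊢ p1, p1⊥

Result: YES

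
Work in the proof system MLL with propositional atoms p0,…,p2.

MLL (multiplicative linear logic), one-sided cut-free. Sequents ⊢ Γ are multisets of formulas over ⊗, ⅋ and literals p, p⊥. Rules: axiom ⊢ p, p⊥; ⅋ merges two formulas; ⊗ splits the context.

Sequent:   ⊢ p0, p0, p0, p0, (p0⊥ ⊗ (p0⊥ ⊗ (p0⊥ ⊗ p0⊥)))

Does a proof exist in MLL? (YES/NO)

Proof tree:
[⊗]  ⊢ p0, p0, p0, p0, (p0⊥ ⊗ (p0⊥ ⊗ (p0⊥ ⊗ p0⊥)))
  [Ax]  ⊢ p0, p0⊥
  [⊗]  ⊢ p0, p0, p0, (p0⊥ ⊗ (p0⊥ ⊗ p0⊥))
    [Ax]  ⊢ p0, p0⊥
    [⊗]  ⊢ p0, p0, (p0⊥ ⊗ p0⊥)
      [Ax]  ⊢ p0, p0⊥
      [Ax]  ⊢ p0, p0⊥

Result: YES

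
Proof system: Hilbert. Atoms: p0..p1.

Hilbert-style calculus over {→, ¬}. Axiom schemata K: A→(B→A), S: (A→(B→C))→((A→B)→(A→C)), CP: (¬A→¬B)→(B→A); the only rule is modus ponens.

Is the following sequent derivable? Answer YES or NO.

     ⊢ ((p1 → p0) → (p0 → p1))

Search for a countermodel by truth-table:
  v=00: Γ:[] Δ:[((p1 → p0) → (p0 → p1))=T] refutes=False
  v=01: Γ:[] Δ:[((p1 → p0) → (p0 → p1))=T] refutes=False
  v=10: Γ:[] Δ:[((p1 → p0) → (p0 → p1))=F] refutes=True  ← countermodel

Result: NO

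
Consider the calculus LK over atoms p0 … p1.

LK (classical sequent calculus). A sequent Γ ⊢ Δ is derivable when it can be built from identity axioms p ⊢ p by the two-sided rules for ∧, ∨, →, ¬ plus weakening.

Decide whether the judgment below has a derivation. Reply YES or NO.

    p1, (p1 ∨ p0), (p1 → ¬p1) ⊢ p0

Derivation (root first):
[→L] p1, (p1 ∨ p0), (p1 → ¬p1) ⊢ p0
  [Ax] p1 ⊢ p1
  [¬L] (p1 ∨ p0), ¬p1 ⊢ p0
    [∨L] (p1 ∨ p0) ⊢ p1, p0
      [Ax] p1 ⊢ p1
      [Ax] p0 ⊢ p0

Result: YES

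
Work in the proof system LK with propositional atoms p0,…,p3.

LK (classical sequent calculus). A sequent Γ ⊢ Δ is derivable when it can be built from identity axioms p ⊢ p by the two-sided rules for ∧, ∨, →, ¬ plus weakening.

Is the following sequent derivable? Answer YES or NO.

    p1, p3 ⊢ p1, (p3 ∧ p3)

Derivation (root first):
[∧R] p1, p3 ⊢ p1, (p3 ∧ p3)
  [Ax] p3 ⊢ p3
  [WR] p1 ⊢ p1, p3
    [Ax] p1 ⊢ p1

Result: YES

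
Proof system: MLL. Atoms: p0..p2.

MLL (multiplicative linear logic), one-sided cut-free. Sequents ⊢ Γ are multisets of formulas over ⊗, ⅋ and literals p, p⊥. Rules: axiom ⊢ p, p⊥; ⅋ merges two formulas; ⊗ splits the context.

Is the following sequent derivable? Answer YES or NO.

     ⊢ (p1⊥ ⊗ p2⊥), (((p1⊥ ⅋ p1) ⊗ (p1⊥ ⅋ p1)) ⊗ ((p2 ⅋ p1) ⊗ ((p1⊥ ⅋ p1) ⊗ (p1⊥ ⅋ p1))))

Derivation (root first):
[⊗]  ⊢ (p1⊥ ⊗ p2⊥), (((p1⊥ ⅋ p1) ⊗ (p1⊥ ⅋ p1)) ⊗ ((p2 ⅋ p1) ⊗ ((p1⊥ ⅋ p1) ⊗ (p1⊥ ⅋ p1))))
  [⊗]  ⊢ ((p1⊥ ⅋ p1) ⊗ (p1⊥ ⅋ p1))
    [⅋]  ⊢ (p1⊥ ⅋ p1)
      [Ax]  ⊢ p1, p1⊥
    [⅋]  ⊢ (p1⊥ ⅋ p1)
      [Ax]  ⊢ p1, p1⊥
  [⊗]  ⊢ (p1⊥ ⊗ p2⊥), ((p2 ⅋ p1) ⊗ ((p1⊥ ⅋ p1) ⊗ (p1⊥ ⅋ p1)))
    [⅋]  ⊢ (p1⊥ ⊗ p2⊥), (p2 ⅋ p1)
      [⊗]  ⊢ p1, p2, (p1⊥ ⊗ p2⊥)
        [Ax]  ⊢ p1, p1⊥
        [Ax]  ⊢ p2, p2⊥
    [⊗]  ⊢ ((p1⊥ ⅋ p1) ⊗ (p1⊥ ⅋ p1))
      [⅋]  ⊢ (p1⊥ ⅋ p1)
        [Ax]  ⊢ p1, p1⊥
      [⅋]  ⊢ (p1⊥ ⅋ p1)
        [Ax]  ⊢ p1, p1⊥

Result: YES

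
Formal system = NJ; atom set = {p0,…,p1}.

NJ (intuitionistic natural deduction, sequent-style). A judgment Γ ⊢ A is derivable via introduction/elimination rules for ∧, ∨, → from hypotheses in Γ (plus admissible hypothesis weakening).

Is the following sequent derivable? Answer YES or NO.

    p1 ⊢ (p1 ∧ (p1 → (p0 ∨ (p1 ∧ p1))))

Derivation trace:
[∧I] p1 ⊢ (p1 ∧ (p1 → (p0 ∨ (p1 ∧ p1))))
  [Ax] p1 ⊢ p1
  [→I]  ⊢ (p1 → (p0 ∨ (p1 ∧ p1)))
    [∨I₂] p1 ⊢ (p0 ∨ (p1 ∧ p1))
      [∧I] p1 ⊢ (p1 ∧ p1)
        [Ax] p1 ⊢ p1
        [Ax] p1 ⊢ p1

Result: YES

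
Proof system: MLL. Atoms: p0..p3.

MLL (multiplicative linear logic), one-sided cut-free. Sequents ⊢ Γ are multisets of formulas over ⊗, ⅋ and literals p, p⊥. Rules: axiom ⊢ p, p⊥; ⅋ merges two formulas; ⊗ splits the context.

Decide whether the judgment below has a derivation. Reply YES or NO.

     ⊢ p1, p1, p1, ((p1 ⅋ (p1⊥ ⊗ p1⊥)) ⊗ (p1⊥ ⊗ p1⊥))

Derivation (root first):
[⊗]  ⊢ p1, p1, p1, ((p1 ⅋ (p1⊥ ⊗ p1⊥)) ⊗ (p1⊥ ⊗ p1⊥))
  [⅋]  ⊢ p1, (p1 ⅋ (p1⊥ ⊗ p1⊥))
    [⊗]  ⊢ p1, p1, (p1⊥ ⊗ p1⊥)
      [Ax]  ⊢ p1, p1⊥
      [Ax]  ⊢ p1, p1⊥
  [⊗]  ⊢ p1, p1, (p1⊥ ⊗ p1⊥)
    [Ax]  ⊢ p1, p1⊥
    [Ax]  ⊢ p1, p1⊥

Result: YES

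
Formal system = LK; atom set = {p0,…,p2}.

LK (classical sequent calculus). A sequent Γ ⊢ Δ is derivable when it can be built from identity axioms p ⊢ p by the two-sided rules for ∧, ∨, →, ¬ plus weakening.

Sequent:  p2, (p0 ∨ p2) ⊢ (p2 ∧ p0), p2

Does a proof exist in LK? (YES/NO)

Derivation trace:
[∨L] p2, (p0 ∨ p2) ⊢ (p2 ∧ p0), p2
  [∧R] p2, p0 ⊢ (p2 ∧ p0)
    [Ax] p2 ⊢ p2
    [WL] p0, p2 ⊢ p0
      [Ax] p0 ⊢ p0
  [Ax] p2 ⊢ p2

Result: YES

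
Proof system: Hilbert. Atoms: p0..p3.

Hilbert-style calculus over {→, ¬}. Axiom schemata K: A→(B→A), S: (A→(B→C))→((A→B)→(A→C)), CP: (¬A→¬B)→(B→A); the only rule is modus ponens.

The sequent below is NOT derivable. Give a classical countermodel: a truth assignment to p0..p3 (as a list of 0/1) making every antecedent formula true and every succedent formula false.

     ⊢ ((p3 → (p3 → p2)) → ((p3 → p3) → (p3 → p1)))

Enumerate valuations to refute Γ ⊢ Δ:
  v=0000: Γ:[] Δ:[((p3 → (p3 → p2)) → ((p3 → p3) → (p3 → p1)))=T] refutes=False
  v=0001: Γ:[] Δ:[((p3 → (p3 → p2)) → ((p3 → p3) → (p3 → p1)))=T] refutes=False
  v=0010: Γ:[] Δ:[((p3 → (p3 → p2)) → ((p3 → p3) → (p3 → p1)))=T] refutes=False
  v=0011: Γ:[] Δ:[((p3 → (p3 → p2)) → ((p3 → p3) → (p3 → p1)))=F] refutes=True  ← countermodel

Result: [0, 0, 1, 1]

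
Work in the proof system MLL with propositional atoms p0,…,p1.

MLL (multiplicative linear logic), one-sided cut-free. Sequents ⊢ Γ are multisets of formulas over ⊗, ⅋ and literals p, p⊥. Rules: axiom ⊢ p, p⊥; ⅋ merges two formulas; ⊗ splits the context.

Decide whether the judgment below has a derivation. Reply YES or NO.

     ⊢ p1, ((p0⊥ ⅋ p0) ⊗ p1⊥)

Proof tree:
[⊗]  ⊢ p1, ((p0⊥ ⅋ p0) ⊗ p1⊥)
  [⅋]  ⊢ (p0⊥ ⅋ p0)
    [Ax]  ⊢ p0, p0⊥
  [Ax]  ⊢ p1, p1⊥

Result: YES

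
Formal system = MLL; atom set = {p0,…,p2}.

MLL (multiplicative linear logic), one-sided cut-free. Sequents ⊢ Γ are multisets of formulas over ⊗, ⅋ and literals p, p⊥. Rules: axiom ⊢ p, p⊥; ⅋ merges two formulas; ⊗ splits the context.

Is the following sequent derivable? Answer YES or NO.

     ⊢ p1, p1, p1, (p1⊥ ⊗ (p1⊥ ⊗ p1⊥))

Derivation trace:
[⊗]  ⊢ p1, p1, p1, (p1⊥ ⊗ (p1⊥ ⊗ p1⊥))
  [Ax]  ⊢ p1, p1⊥
  [⊗]  ⊢ p1, p1, (p1⊥ ⊗ p1⊥)
    [Ax]  ⊢ p1, p1⊥
    [Ax]  ⊢ p1, p1⊥

Result: YES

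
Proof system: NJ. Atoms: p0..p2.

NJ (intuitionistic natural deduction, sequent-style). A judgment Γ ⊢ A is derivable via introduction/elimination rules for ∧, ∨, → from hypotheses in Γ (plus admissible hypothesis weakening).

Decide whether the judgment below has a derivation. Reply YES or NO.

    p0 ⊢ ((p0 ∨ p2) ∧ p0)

Proof tree:
[∧I] p0 ⊢ ((p0 ∨ p2) ∧ p0)
  [∨I₁] p0 ⊢ (p0 ∨ p2)
    [Ax] p0 ⊢ p0
  [Ax] p0 ⊢ p0

Result: YES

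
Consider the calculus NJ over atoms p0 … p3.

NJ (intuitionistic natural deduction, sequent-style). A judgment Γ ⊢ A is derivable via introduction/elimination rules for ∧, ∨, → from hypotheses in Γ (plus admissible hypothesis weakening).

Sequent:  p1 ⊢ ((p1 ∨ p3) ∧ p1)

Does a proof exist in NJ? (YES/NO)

Derivation (root first):
[∧I] p1 ⊢ ((p1 ∨ p3) ∧ p1)
  [∨I₁] p1 ⊢ (p1 ∨ p3)
    [Ax] p1 ⊢ p1
  [Ax] p1 ⊢ p1

Result: YES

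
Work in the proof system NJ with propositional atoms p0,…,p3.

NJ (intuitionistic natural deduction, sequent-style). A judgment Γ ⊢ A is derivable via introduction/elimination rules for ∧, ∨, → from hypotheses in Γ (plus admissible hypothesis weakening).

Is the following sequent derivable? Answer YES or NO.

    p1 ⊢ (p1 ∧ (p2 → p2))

Derivation (root first):
[∧I] p1 ⊢ (p1 ∧ (p2 → p2))
  [Ax] p1 ⊢ p1
  [→I]  ⊢ (p2 → p2)
    [Ax] p2 ⊢ p2

Result: YES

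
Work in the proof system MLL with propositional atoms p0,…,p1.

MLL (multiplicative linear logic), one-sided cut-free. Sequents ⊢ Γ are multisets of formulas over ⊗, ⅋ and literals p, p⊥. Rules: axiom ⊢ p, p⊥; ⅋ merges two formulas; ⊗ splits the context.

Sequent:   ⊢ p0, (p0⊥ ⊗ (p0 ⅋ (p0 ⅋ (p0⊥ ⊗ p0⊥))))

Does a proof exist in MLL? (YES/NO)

Derivation trace:
[⊗]  ⊢ p0, (p0⊥ ⊗ (p0 ⅋ (p0 ⅋ (p0⊥ ⊗ p0⊥))))
  [Ax]  ⊢ p0, p0⊥
  [⅋]  ⊢ (p0 ⅋ (p0 ⅋ (p0⊥ ⊗ p0⊥)))
    [⅋]  ⊢ p0, (p0 ⅋ (p0⊥ ⊗ p0⊥))
      [⊗]  ⊢ p0, p0, (p0⊥ ⊗ p0⊥)
        [Ax]  ⊢ p0, p0⊥
        [Ax]  ⊢ p0, p0⊥

Result: YES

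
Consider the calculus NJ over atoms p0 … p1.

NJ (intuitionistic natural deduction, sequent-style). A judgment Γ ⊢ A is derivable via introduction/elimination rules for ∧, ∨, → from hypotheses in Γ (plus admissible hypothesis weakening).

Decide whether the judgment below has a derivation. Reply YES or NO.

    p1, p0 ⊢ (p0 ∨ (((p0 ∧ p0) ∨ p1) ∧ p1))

Derivation (root first):
[∨I₂] p1, p0 ⊢ (p0 ∨ (((p0 ∧ p0) ∨ p1) ∧ p1))
  [∧I] p1, p0 ⊢ (((p0 ∧ p0) ∨ p1) ∧ p1)
    [∨I₁] p0 ⊢ ((p0 ∧ p0) ∨ p1)
      [∧I] p0 ⊢ (p0 ∧ p0)
        [Ax] p0 ⊢ p0
        [Ax] p0 ⊢ p0
    [Ax] p1 ⊢ p1

Result: YES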